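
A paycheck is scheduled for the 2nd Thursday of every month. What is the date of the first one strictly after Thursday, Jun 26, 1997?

Jul 10, 1997

Jun 1997 starts on a Sunday; its first Thursday is the 5th, so the 2nd Thursday is the 12th — Jun 12, 1997.
That is not after Jun 26, 1997, so look at Jul 1997.
Jul 1997 starts on a Tuesday; its first Thursday is the 3rd, so the 2nd Thursday is the 10th — Jul 10, 1997.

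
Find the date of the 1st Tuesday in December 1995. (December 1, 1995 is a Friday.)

December 1995 begins on a Friday, so the first Tuesday is December 5 (4 days later).

December 5, 1995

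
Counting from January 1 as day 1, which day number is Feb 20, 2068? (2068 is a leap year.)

51

Days in months before Feb: 31 = 31.
Plus 20 days into Feb → day 51.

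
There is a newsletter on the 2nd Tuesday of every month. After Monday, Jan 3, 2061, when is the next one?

Jan 2061 starts on a Saturday; its first Tuesday is the 4th, so the 2nd Tuesday is the 11th — Jan 11, 2061.
Jan 11, 2061 is after Jan 3, 2061, so that is the next one.

Jan 11, 2061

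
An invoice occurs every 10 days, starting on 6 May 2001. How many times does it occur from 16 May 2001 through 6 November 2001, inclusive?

Occurrences land 10·i days after 6 May 2001 for i = 0, 1, 2, …
16 May 2001 is 10 days after the start; 10 ÷ 10 = 1 remainder 0. First occurrence in the window: #2 on 16 May 2001 (1×10 = 10 days in).
6 November 2001 is 184 days after the start; 184 ÷ 10 = 18 remainder 4. Last occurrence in the window: #19 on 2 November 2001.
Occurrences #2 through #19: 18 in total.

18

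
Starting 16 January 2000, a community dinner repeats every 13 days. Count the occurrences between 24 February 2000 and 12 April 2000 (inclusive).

Occurrences land 13·i days after 16 January 2000 for i = 0, 1, 2, …
24 February 2000 is 39 days after the start; 39 ÷ 13 = 3 remainder 0. First occurrence in the window: #4 on 24 February 2000 (3×13 = 39 days in).
12 April 2000 is 87 days after the start; 87 ÷ 13 = 6 remainder 9. Last occurrence in the window: #7 on 3 April 2000.
Occurrences #4 through #7: 4 in total.

4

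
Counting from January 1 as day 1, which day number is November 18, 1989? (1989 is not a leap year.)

Days in months before November: 31 + 28 + 31 + 30 + 31 + 30 + 31 + 31 + 30 + 31 = 304.
Plus 18 days into November → day 322.

322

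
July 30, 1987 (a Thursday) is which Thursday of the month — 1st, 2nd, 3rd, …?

5th

Day 30 falls in week ⌈30/7⌉ of the month.
Days 1–7 hold the 1st Thursday, 8–14 the 2nd, 15–21 the 3rd, 22–28 the 4th, 29–31 the 5th.
30 is in the range for the 5th.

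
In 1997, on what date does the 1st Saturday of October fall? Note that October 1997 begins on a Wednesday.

October 1997 begins on a Wednesday, so the first Saturday is October 4 (3 days later).

October 4, 1997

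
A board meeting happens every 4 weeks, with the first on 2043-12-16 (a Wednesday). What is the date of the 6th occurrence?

The 6th occurrence is 5 intervals after the first: 5 × 28 = 140 days after 2043-12-16.
December has 31 days — 15 days to the end of December leaves 125.
January has 31 days (94 left).
February has 29 days (65 left).
March has 31 days (34 left).
April has 30 days (4 left).
4 days into May → 2044-05-04.

2044-05-04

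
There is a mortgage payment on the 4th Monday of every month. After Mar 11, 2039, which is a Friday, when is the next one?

Mar 2039 starts on a Tuesday; its first Monday is the 7th, so the 4th Monday is the 28th — Mar 28, 2039.
Mar 28, 2039 is after Mar 11, 2039, so that is the next one.

Mar 28, 2039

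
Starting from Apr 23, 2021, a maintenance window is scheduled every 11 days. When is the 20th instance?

Nov 18, 2021

The 20th occurrence is 19 intervals after the first: 19 × 11 = 209 days after Apr 23, 2021.
Apr has 30 days — 7 days to the end of Apr leaves 202.
May has 31 days (171 left).
Jun has 30 days (141 left).
Jul has 31 days (110 left).
Aug has 31 days (79 left).
Sep has 30 days (49 left).
Oct has 31 days (18 left).
18 days into Nov → Nov 18, 2021.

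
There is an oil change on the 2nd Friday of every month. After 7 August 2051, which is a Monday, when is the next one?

August 2051 starts on a Tuesday; its first Friday is the 4th, so the 2nd Friday is the 11th — 11 August 2051.
11 August 2051 is after 7 August 2051, so that is the next one.

11 August 2051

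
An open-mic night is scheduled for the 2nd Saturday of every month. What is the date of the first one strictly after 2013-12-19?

2014-01-11

December 2013 starts on a Sunday; its first Saturday is the 7th, so the 2nd Saturday is the 14th — 2013-12-14.
That is not after 2013-12-19, so look at January 2014.
January 2014 starts on a Wednesday; its first Saturday is the 4th, so the 2nd Saturday is the 11th — 2014-01-11.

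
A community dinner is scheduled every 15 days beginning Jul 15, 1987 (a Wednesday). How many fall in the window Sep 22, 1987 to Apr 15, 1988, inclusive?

Occurrences land 15·i days after Jul 15, 1987 for i = 0, 1, 2, …
Sep 22, 1987 is 69 days after the start; 69 ÷ 15 = 4 remainder 9; since the remainder is 9, round up to i = 5. First occurrence in the window: #6 on Sep 28, 1987 (5×15 = 75 days in).
Apr 15, 1988 is 275 days after the start; 275 ÷ 15 = 18 remainder 5. Last occurrence in the window: #19 on Apr 10, 1988.
Occurrences #6 through #19: 14 in total.

14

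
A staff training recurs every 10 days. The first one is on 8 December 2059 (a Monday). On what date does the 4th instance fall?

The 4th occurrence is 3 intervals after the first: 3 × 10 = 30 days after 8 December 2059.
December has 31 days — 23 days to the end of December leaves 7.
7 days into January → 7 January 2060.

7 January 2060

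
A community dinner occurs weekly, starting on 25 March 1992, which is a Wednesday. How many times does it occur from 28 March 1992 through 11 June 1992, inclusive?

Occurrences land 7·i days after 25 March 1992 for i = 0, 1, 2, …
28 March 1992 is 3 days after the start; 3 ÷ 7 = 0 remainder 3; since the remainder is 3, round up to i = 1. First occurrence in the window: #2 on 1 April 1992 (1×7 = 7 days in).
11 June 1992 is 78 days after the start; 78 ÷ 7 = 11 remainder 1. Last occurrence in the window: #12 on 10 June 1992.
Occurrences #2 through #12: 11 in total.

11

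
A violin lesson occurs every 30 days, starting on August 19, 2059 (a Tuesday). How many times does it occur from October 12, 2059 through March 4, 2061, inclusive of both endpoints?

17

Occurrences land 30·i days after August 19, 2059 for i = 0, 1, 2, …
October 12, 2059 is 54 days after the start; 54 ÷ 30 = 1 remainder 24; since the remainder is 24, round up to i = 2. First occurrence in the window: #3 on October 18, 2059 (2×30 = 60 days in).
March 4, 2061 is 563 days after the start; 563 ÷ 30 = 18 remainder 23. Last occurrence in the window: #19 on February 9, 2061.
Occurrences #3 through #19: 17 in total.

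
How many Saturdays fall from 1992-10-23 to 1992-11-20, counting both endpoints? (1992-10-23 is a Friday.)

4

1992-10-23 is a Friday; the first Saturday on or after it is 1992-10-24 (1 day later).
From 1992-10-24 to 1992-11-20: 7 + 20 = 27 days (rest of October, November).
27 ÷ 7 = 3 full weeks with remainder 6, so 3 more Saturdays after the first → 4.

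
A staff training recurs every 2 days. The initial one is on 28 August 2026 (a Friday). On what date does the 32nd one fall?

The 32nd occurrence is 31 intervals after the first: 31 × 2 = 62 days after 28 August 2026.
August has 31 days — 3 days to the end of August leaves 59.
September has 30 days (29 left).
29 days into October → 29 October 2026.

29 October 2026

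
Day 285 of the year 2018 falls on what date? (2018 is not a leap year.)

January has 31 days (285 − 31 = 254 remain).
February has 28 days (254 − 28 = 226 remain).
March has 31 days (226 − 31 = 195 remain).
April has 30 days (195 − 30 = 165 remain).
May has 31 days (165 − 31 = 134 remain).
June has 30 days (134 − 30 = 104 remain).
July has 31 days (104 − 31 = 73 remain).
August has 31 days (73 − 31 = 42 remain).
September has 30 days (42 − 30 = 12 remain).
12 into October → October 12.

2018-10-12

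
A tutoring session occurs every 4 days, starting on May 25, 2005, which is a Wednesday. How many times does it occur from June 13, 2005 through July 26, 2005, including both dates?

Occurrences land 4·i days after May 25, 2005 for i = 0, 1, 2, …
June 13, 2005 is 19 days after the start; 19 ÷ 4 = 4 remainder 3; since the remainder is 3, round up to i = 5. First occurrence in the window: #6 on June 14, 2005 (5×4 = 20 days in).
July 26, 2005 is 62 days after the start; 62 ÷ 4 = 15 remainder 2. Last occurrence in the window: #16 on July 24, 2005.
Occurrences #6 through #16: 11 in total.

11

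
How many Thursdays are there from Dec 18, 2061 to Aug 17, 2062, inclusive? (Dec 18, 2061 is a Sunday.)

Dec 18, 2061 is a Sunday; the first Thursday on or after it is Dec 22, 2061 (4 days later).
From Dec 22, 2061 to Aug 17, 2062: 9 + 31 + 28 + 31 + 30 + 31 + 30 + 31 + 17 = 238 days (rest of Dec, Jan, Feb, Mar, Apr, May, Jun, Jul, Aug).
238 ÷ 7 = 34 full weeks with remainder 0, so 34 more Thursdays after the first → 35.

35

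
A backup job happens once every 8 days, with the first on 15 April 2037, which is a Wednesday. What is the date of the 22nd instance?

The 22nd occurrence is 21 intervals after the first: 21 × 8 = 168 days after 15 April 2037.
April has 30 days — 15 days to the end of April leaves 153.
May has 31 days (122 left).
June has 30 days (92 left).
July has 31 days (61 left).
August has 31 days (30 left).
30 days into September → 30 September 2037.

30 September 2037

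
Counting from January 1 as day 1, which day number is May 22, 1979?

Days in months before May: 31 + 28 + 31 + 30 = 120.
Plus 22 days into May → day 142.

142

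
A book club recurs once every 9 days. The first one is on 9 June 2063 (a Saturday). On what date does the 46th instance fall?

18 July 2064

The 46th occurrence is 45 intervals after the first: 45 × 9 = 405 days after 9 June 2063.
June has 30 days — 21 days to the end of June leaves 384.
July has 31 days (353 left).
August has 31 days (322 left).
September has 30 days (292 left).
October has 31 days (261 left).
November has 30 days (231 left).
December has 31 days (200 left).
January has 31 days (169 left).
February has 29 days (140 left).
March has 31 days (109 left).
April has 30 days (79 left).
May has 31 days (48 left).
June has 30 days (18 left).
18 days into July → 18 July 2064.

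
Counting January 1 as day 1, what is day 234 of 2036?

January has 31 days (234 − 31 = 203 remain).
February has 29 days (203 − 29 = 174 remain).
March has 31 days (174 − 31 = 143 remain).
April has 30 days (143 − 30 = 113 remain).
May has 31 days (113 − 31 = 82 remain).
June has 30 days (82 − 30 = 52 remain).
July has 31 days (52 − 31 = 21 remain).
21 into August → August 21.

August 21, 2036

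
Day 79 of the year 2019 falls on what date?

Mar 20, 2019

Jan has 31 days (79 − 31 = 48 remain).
Feb has 28 days (48 − 28 = 20 remain).
20 into Mar → Mar 20.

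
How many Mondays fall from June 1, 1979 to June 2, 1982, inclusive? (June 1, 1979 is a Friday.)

157

June 1, 1979 is a Friday; the first Monday on or after it is June 4, 1979 (3 days later).
From June 4, 1979 to June 2, 1982: 210 + 366 + 365 + 153 = 1094 days (rest of 1979, 1980, 1981, to June 2, 1982 in 1982).
1094 ÷ 7 = 156 full weeks with remainder 2, so 156 more Mondays after the first → 157.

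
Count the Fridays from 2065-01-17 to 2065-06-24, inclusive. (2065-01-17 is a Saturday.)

22

2065-01-17 is a Saturday; the first Friday on or after it is 2065-01-23 (6 days later).
From 2065-01-23 to 2065-06-24: 8 + 28 + 31 + 30 + 31 + 24 = 152 days (rest of January, February, March, April, May, June).
152 ÷ 7 = 21 full weeks with remainder 5, so 21 more Fridays after the first → 22.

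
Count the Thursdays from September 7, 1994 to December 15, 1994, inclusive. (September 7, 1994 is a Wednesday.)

September 7, 1994 is a Wednesday; the first Thursday on or after it is September 8, 1994 (1 day later).
From September 8, 1994 to December 15, 1994: 22 + 31 + 30 + 15 = 98 days (rest of September, October, November, December).
98 ÷ 7 = 14 full weeks with remainder 0, so 14 more Thursdays after the first → 15.

15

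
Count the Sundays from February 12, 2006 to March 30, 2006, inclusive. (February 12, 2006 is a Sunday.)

February 12, 2006 is a Sunday; the first Sunday on or after it is February 12, 2006.
From February 12, 2006 to March 30, 2006: 16 + 30 = 46 days (rest of February, March).
46 ÷ 7 = 6 full weeks with remainder 4, so 6 more Sundays after the first → 7.

7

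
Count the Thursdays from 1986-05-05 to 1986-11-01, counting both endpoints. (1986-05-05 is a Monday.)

26

1986-05-05 is a Monday; the first Thursday on or after it is 1986-05-08 (3 days later).
From 1986-05-08 to 1986-11-01: 23 + 30 + 31 + 31 + 30 + 31 + 1 = 177 days (rest of May, June, July, August, September, October, November).
177 ÷ 7 = 25 full weeks with remainder 2, so 25 more Thursdays after the first → 26.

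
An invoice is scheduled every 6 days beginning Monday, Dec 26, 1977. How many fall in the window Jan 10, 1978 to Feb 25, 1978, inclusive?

Occurrences land 6·i days after Dec 26, 1977 for i = 0, 1, 2, …
Jan 10, 1978 is 15 days after the start; 15 ÷ 6 = 2 remainder 3; since the remainder is 3, round up to i = 3. First occurrence in the window: #4 on Jan 13, 1978 (3×6 = 18 days in).
Feb 25, 1978 is 61 days after the start; 61 ÷ 6 = 10 remainder 1. Last occurrence in the window: #11 on Feb 24, 1978.
Occurrences #4 through #11: 8 in total.

8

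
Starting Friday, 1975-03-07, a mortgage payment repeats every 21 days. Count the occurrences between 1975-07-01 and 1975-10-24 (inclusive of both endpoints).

6

Occurrences land 21·i days after 1975-03-07 for i = 0, 1, 2, …
1975-07-01 is 116 days after the start; 116 ÷ 21 = 5 remainder 11; since the remainder is 11, round up to i = 6. First occurrence in the window: #7 on 1975-07-11 (6×21 = 126 days in).
1975-10-24 is 231 days after the start; 231 ÷ 21 = 11 remainder 0. Last occurrence in the window: #12 on 1975-10-24.
Occurrences #7 through #12: 6 in total.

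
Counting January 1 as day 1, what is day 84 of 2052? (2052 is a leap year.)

Jan has 31 days (84 − 31 = 53 remain).
Feb has 29 days (53 − 29 = 24 remain).
24 into Mar → Mar 24.

Mar 24, 2052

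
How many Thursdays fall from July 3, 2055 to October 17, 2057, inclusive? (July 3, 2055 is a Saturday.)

119

July 3, 2055 is a Saturday; the first Thursday on or after it is July 8, 2055 (5 days later).
From July 8, 2055 to October 17, 2057: 176 + 366 + 290 = 832 days (rest of 2055, 2056, to October 17, 2057 in 2057).
832 ÷ 7 = 118 full weeks with remainder 6, so 118 more Thursdays after the first → 119.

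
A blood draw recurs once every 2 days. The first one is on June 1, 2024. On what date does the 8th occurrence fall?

June 15, 2024

The 8th occurrence is 7 intervals after the first: 7 × 2 = 14 days after June 1, 2024.
14 days later is June 15, 2024.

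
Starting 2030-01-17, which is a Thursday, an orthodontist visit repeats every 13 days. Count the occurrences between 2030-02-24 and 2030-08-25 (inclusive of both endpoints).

14

Occurrences land 13·i days after 2030-01-17 for i = 0, 1, 2, …
2030-02-24 is 38 days after the start; 38 ÷ 13 = 2 remainder 12; since the remainder is 12, round up to i = 3. First occurrence in the window: #4 on 2030-02-25 (3×13 = 39 days in).
2030-08-25 is 220 days after the start; 220 ÷ 13 = 16 remainder 12. Last occurrence in the window: #17 on 2030-08-13.
Occurrences #4 through #17: 14 in total.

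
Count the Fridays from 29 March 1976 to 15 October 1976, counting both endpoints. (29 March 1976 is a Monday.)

29

29 March 1976 is a Monday; the first Friday on or after it is 2 April 1976 (4 days later).
From 2 April 1976 to 15 October 1976: 28 + 31 + 30 + 31 + 31 + 30 + 15 = 196 days (rest of April, May, June, July, August, September, October).
196 ÷ 7 = 28 full weeks with remainder 0, so 28 more Fridays after the first → 29.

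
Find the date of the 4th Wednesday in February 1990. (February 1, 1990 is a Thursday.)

February 1990 begins on a Thursday, so the first Wednesday is February 7 (6 days later).
The 4th Wednesday is 3 weeks later: 7 + 21 = 28.

28 February 1990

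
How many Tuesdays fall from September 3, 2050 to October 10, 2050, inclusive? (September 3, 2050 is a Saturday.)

September 3, 2050 is a Saturday; the first Tuesday on or after it is September 6, 2050 (3 days later).
From September 6, 2050 to October 10, 2050: 24 + 10 = 34 days (rest of September, October).
34 ÷ 7 = 4 full weeks with remainder 6, so 4 more Tuesdays after the first → 5.

5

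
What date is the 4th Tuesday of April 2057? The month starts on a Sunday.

April 2057 begins on a Sunday, so the first Tuesday is April 3 (2 days later).
The 4th Tuesday is 3 weeks later: 3 + 21 = 24.

April 24, 2057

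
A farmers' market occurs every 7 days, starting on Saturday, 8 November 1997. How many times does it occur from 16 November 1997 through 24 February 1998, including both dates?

14

Occurrences land 7·i days after 8 November 1997 for i = 0, 1, 2, …
16 November 1997 is 8 days after the start; 8 ÷ 7 = 1 remainder 1; since the remainder is 1, round up to i = 2. First occurrence in the window: #3 on 22 November 1997 (2×7 = 14 days in).
24 February 1998 is 108 days after the start; 108 ÷ 7 = 15 remainder 3. Last occurrence in the window: #16 on 21 February 1998.
Occurrences #3 through #16: 14 in total.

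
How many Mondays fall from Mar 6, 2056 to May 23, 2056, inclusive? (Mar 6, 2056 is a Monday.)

Mar 6, 2056 is a Monday; the first Monday on or after it is Mar 6, 2056.
From Mar 6, 2056 to May 23, 2056: 25 + 30 + 23 = 78 days (rest of Mar, Apr, May).
78 ÷ 7 = 11 full weeks with remainder 1, so 11 more Mondays after the first → 12.

12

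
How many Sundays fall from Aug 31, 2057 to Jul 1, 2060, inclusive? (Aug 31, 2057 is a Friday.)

Aug 31, 2057 is a Friday; the first Sunday on or after it is Sep 2, 2057 (2 days later).
From Sep 2, 2057 to Jul 1, 2060: 120 + 365 + 365 + 183 = 1033 days (rest of 2057, 2058, 2059, to Jul 1, 2060 in 2060).
1033 ÷ 7 = 147 full weeks with remainder 4, so 147 more Sundays after the first → 148.

148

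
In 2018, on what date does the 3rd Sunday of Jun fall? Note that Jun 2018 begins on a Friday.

Jun 17, 2018

Jun 2018 begins on a Friday, so the first Sunday is Jun 3 (2 days later).
The 3rd Sunday is 2 weeks later: 3 + 14 = 17.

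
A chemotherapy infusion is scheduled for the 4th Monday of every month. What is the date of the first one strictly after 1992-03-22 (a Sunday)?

March 1992 starts on a Sunday; its first Monday is the 2nd, so the 4th Monday is the 23rd — 1992-03-23.
1992-03-23 is after 1992-03-22, so that is the next one.

1992-03-23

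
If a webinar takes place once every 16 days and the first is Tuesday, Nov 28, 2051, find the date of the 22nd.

The 22nd occurrence is 21 intervals after the first: 21 × 16 = 336 days after Nov 28, 2051.
Nov has 30 days — 2 days to the end of Nov leaves 334.
Dec has 31 days (303 left).
Jan has 31 days (272 left).
Feb has 29 days (243 left).
Mar has 31 days (212 left).
Apr has 30 days (182 left).
May has 31 days (151 left).
Jun has 30 days (121 left).
Jul has 31 days (90 left).
Aug has 31 days (59 left).
Sep has 30 days (29 left).
29 days into Oct → Oct 29, 2052.

Oct 29, 2052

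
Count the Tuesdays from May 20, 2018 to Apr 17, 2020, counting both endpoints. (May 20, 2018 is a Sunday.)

100

May 20, 2018 is a Sunday; the first Tuesday on or after it is May 22, 2018 (2 days later).
From May 22, 2018 to Apr 17, 2020: 223 + 365 + 108 = 696 days (rest of 2018, 2019, to Apr 17, 2020 in 2020).
696 ÷ 7 = 99 full weeks with remainder 3, so 99 more Tuesdays after the first → 100.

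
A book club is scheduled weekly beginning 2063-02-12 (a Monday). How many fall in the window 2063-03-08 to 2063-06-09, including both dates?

Occurrences land 7·i days after 2063-02-12 for i = 0, 1, 2, …
2063-03-08 is 24 days after the start; 24 ÷ 7 = 3 remainder 3; since the remainder is 3, round up to i = 4. First occurrence in the window: #5 on 2063-03-12 (4×7 = 28 days in).
2063-06-09 is 117 days after the start; 117 ÷ 7 = 16 remainder 5. Last occurrence in the window: #17 on 2063-06-04.
Occurrences #5 through #17: 13 in total.

13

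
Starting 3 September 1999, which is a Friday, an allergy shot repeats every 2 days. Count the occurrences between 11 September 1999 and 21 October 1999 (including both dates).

Occurrences land 2·i days after 3 September 1999 for i = 0, 1, 2, …
11 September 1999 is 8 days after the start; 8 ÷ 2 = 4 remainder 0. First occurrence in the window: #5 on 11 September 1999 (4×2 = 8 days in).
21 October 1999 is 48 days after the start; 48 ÷ 2 = 24 remainder 0. Last occurrence in the window: #25 on 21 October 1999.
Occurrences #5 through #25: 21 in total.

21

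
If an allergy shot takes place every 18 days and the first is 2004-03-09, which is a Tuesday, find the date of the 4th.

2004-05-02

The 4th occurrence is 3 intervals after the first: 3 × 18 = 54 days after 2004-03-09.
March has 31 days — 22 days to the end of March leaves 32.
April has 30 days (2 left).
2 days into May → 2004-05-02.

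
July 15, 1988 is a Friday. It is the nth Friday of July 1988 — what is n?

Day 15 falls in week ⌈15/7⌉ of the month.
Days 1–7 hold the 1st Friday, 8–14 the 2nd, 15–21 the 3rd, 22–28 the 4th, 29–31 the 5th.
15 is in the range for the 3rd.

3rd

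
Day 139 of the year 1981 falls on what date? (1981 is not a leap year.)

May 19, 1981

January has 31 days (139 − 31 = 108 remain).
February has 28 days (108 − 28 = 80 remain).
March has 31 days (80 − 31 = 49 remain).
April has 30 days (49 − 30 = 19 remain).
19 into May → May 19.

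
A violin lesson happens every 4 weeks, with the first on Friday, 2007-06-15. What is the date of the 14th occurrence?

The 14th occurrence is 13 intervals after the first: 13 × 28 = 364 days after 2007-06-15.
June has 30 days — 15 days to the end of June leaves 349.
July has 31 days (318 left).
August has 31 days (287 left).
September has 30 days (257 left).
October has 31 days (226 left).
November has 30 days (196 left).
December has 31 days (165 left).
January has 31 days (134 left).
February has 29 days (105 left).
March has 31 days (74 left).
April has 30 days (44 left).
May has 31 days (13 left).
13 days into June → 2008-06-13.

2008-06-13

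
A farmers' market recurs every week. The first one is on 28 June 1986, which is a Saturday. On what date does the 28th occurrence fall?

3 January 1987

The 28th occurrence is 27 intervals after the first: 27 × 7 = 189 days after 28 June 1986.
June has 30 days — 2 days to the end of June leaves 187.
July has 31 days (156 left).
August has 31 days (125 left).
September has 30 days (95 left).
October has 31 days (64 left).
November has 30 days (34 left).
December has 31 days (3 left).
3 days into January → 3 January 1987.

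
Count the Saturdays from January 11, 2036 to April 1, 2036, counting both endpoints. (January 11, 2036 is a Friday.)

12

January 11, 2036 is a Friday; the first Saturday on or after it is January 12, 2036 (1 day later).
From January 12, 2036 to April 1, 2036: 19 + 29 + 31 + 1 = 80 days (rest of January, February, March, April).
80 ÷ 7 = 11 full weeks with remainder 3, so 11 more Saturdays after the first → 12.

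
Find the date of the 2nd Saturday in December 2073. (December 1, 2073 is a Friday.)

December 2073 begins on a Friday, so the first Saturday is December 2 (1 day later).
The 2nd Saturday is 1 weeks later: 2 + 7 = 9.

December 9, 2073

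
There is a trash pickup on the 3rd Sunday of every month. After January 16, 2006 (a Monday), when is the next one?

January 2006 starts on a Sunday; its first Sunday is the 1st, so the 3rd Sunday is the 15th — January 15, 2006.
That is not after January 16, 2006, so look at February 2006.
February 2006 starts on a Wednesday; its first Sunday is the 5th, so the 3rd Sunday is the 19th — February 19, 2006.

February 19, 2006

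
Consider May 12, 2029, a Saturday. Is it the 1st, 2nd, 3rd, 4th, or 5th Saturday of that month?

Day 12 falls in week ⌈12/7⌉ of the month.
Days 1–7 hold the 1st Saturday, 8–14 the 2nd, 15–21 the 3rd, 22–28 the 4th, 29–31 the 5th.
12 is in the range for the 2nd.

2nd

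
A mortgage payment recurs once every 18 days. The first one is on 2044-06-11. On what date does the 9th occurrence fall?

The 9th occurrence is 8 intervals after the first: 8 × 18 = 144 days after 2044-06-11.
June has 30 days — 19 days to the end of June leaves 125.
July has 31 days (94 left).
August has 31 days (63 left).
September has 30 days (33 left).
October has 31 days (2 left).
2 days into November → 2044-11-02.

2044-11-02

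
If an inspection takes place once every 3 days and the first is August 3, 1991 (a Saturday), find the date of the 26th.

The 26th occurrence is 25 intervals after the first: 25 × 3 = 75 days after August 3, 1991.
August has 31 days — 28 days to the end of August leaves 47.
September has 30 days (17 left).
17 days into October → October 17, 1991.

October 17, 1991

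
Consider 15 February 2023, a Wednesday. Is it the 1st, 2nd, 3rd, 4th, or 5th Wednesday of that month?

3rd

Day 15 falls in week ⌈15/7⌉ of the month.
Days 1–7 hold the 1st Wednesday, 8–14 the 2nd, 15–21 the 3rd, 22–28 the 4th, 29–31 the 5th.
15 is in the range for the 3rd.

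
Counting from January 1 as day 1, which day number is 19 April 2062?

Days in months before April: 31 + 28 + 31 = 90.
Plus 19 days into April → day 109.

109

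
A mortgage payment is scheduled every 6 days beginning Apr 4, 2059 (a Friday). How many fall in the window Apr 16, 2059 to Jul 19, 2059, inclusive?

16

Occurrences land 6·i days after Apr 4, 2059 for i = 0, 1, 2, …
Apr 16, 2059 is 12 days after the start; 12 ÷ 6 = 2 remainder 0. First occurrence in the window: #3 on Apr 16, 2059 (2×6 = 12 days in).
Jul 19, 2059 is 106 days after the start; 106 ÷ 6 = 17 remainder 4. Last occurrence in the window: #18 on Jul 15, 2059.
Occurrences #3 through #18: 16 in total.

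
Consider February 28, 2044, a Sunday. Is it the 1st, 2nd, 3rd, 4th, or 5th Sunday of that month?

Day 28 falls in week ⌈28/7⌉ of the month.
Days 1–7 hold the 1st Sunday, 8–14 the 2nd, 15–21 the 3rd, 22–28 the 4th, 29–31 the 5th.
28 is in the range for the 4th.

4th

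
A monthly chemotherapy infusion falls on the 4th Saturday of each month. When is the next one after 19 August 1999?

28 August 1999

August 1999 starts on a Sunday; its first Saturday is the 7th, so the 4th Saturday is the 28th — 28 August 1999.
28 August 1999 is after 19 August 1999, so that is the next one.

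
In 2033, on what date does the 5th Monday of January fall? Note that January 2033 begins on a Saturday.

January 2033 begins on a Saturday, so the first Monday is January 3 (2 days later).
The 5th Monday is 4 weeks later: 3 + 28 = 31.

January 31, 2033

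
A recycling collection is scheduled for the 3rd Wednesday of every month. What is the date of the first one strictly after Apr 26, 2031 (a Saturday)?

May 21, 2031

Apr 2031 starts on a Tuesday; its first Wednesday is the 2nd, so the 3rd Wednesday is the 16th — Apr 16, 2031.
That is not after Apr 26, 2031, so look at May 2031.
May 2031 starts on a Thursday; its first Wednesday is the 7th, so the 3rd Wednesday is the 21st — May 21, 2031.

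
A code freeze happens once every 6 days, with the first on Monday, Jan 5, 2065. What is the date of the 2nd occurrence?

Jan 11, 2065

The 2nd occurrence is 1 interval after the first: 1 × 6 = 6 days after Jan 5, 2065.
6 days later is Jan 11, 2065.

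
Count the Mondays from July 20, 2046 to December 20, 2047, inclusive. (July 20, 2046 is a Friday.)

74

July 20, 2046 is a Friday; the first Monday on or after it is July 23, 2046 (3 days later).
From July 23, 2046 to December 20, 2047: 161 + 354 = 515 days (rest of 2046, to December 20, 2047 in 2047).
515 ÷ 7 = 73 full weeks with remainder 4, so 73 more Mondays after the first → 74.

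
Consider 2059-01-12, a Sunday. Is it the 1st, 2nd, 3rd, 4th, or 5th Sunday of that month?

2nd

Day 12 falls in week ⌈12/7⌉ of the month.
Days 1–7 hold the 1st Sunday, 8–14 the 2nd, 15–21 the 3rd, 22–28 the 4th, 29–31 the 5th.
12 is in the range for the 2nd.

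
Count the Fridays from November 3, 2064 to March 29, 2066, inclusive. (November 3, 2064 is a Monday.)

November 3, 2064 is a Monday; the first Friday on or after it is November 7, 2064 (4 days later).
From November 7, 2064 to March 29, 2066: 54 + 365 + 88 = 507 days (rest of 2064, 2065, to March 29, 2066 in 2066).
507 ÷ 7 = 72 full weeks with remainder 3, so 72 more Fridays after the first → 73.

73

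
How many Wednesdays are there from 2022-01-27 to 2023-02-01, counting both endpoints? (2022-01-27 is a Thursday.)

2022-01-27 is a Thursday; the first Wednesday on or after it is 2022-02-02 (6 days later).
From 2022-02-02 to 2023-02-01: 332 + 32 = 364 days (rest of 2022, to 2023-02-01 in 2023).
364 ÷ 7 = 52 full weeks with remainder 0, so 52 more Wednesdays after the first → 53.

53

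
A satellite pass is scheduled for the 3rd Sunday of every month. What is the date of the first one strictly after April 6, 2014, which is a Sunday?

April 2014 starts on a Tuesday; its first Sunday is the 6th, so the 3rd Sunday is the 20th — April 20, 2014.
April 20, 2014 is after April 6, 2014, so that is the next one.

April 20, 2014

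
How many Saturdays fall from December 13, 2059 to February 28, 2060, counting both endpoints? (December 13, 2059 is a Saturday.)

December 13, 2059 is a Saturday; the first Saturday on or after it is December 13, 2059.
From December 13, 2059 to February 28, 2060: 18 + 31 + 28 = 77 days (rest of December, January, February).
77 ÷ 7 = 11 full weeks with remainder 0, so 11 more Saturdays after the first → 12.

12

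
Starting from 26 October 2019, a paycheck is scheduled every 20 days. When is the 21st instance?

29 November 2020

The 21st occurrence is 20 intervals after the first: 20 × 20 = 400 days after 26 October 2019.
October has 31 days — 5 days to the end of October leaves 395.
November has 30 days (365 left).
December has 31 days (334 left).
January has 31 days (303 left).
February has 29 days (274 left).
March has 31 days (243 left).
April has 30 days (213 left).
May has 31 days (182 left).
June has 30 days (152 left).
July has 31 days (121 left).
August has 31 days (90 left).
September has 30 days (60 left).
October has 31 days (29 left).
29 days into November → 29 November 2020.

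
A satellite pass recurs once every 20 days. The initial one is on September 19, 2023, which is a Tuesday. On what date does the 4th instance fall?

November 18, 2023

The 4th occurrence is 3 intervals after the first: 3 × 20 = 60 days after September 19, 2023.
September has 30 days — 11 days to the end of September leaves 49.
October has 31 days (18 left).
18 days into November → November 18, 2023.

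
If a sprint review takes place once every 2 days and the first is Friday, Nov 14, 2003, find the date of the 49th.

Feb 18, 2004

The 49th occurrence is 48 intervals after the first: 48 × 2 = 96 days after Nov 14, 2003.
Nov has 30 days — 16 days to the end of Nov leaves 80.
Dec has 31 days (49 left).
Jan has 31 days (18 left).
18 days into Feb → Feb 18, 2004.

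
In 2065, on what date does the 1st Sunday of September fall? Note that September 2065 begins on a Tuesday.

6 September 2065

September 2065 begins on a Tuesday, so the first Sunday is September 6 (5 days later).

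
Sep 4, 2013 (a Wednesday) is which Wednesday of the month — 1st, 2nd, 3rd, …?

1st

Day 4 falls in week ⌈4/7⌉ of the month.
Days 1–7 hold the 1st Wednesday, 8–14 the 2nd, 15–21 the 3rd, 22–28 the 4th, 29–31 the 5th.
4 is in the range for the 1st.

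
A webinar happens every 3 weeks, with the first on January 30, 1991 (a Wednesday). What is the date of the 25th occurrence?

The 25th occurrence is 24 intervals after the first: 24 × 21 = 504 days after January 30, 1991.
January has 31 days — 1 day to the end of January leaves 503.
From end of January to end of 1991 is 334 days (169 left).
January has 31 days (138 left).
February has 29 days (109 left).
March has 31 days (78 left).
April has 30 days (48 left).
May has 31 days (17 left).
17 days into June → June 17, 1992.

June 17, 1992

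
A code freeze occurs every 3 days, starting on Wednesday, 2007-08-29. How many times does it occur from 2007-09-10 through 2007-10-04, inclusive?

Occurrences land 3·i days after 2007-08-29 for i = 0, 1, 2, …
2007-09-10 is 12 days after the start; 12 ÷ 3 = 4 remainder 0. First occurrence in the window: #5 on 2007-09-10 (4×3 = 12 days in).
2007-10-04 is 36 days after the start; 36 ÷ 3 = 12 remainder 0. Last occurrence in the window: #13 on 2007-10-04.
Occurrences #5 through #13: 9 in total.

9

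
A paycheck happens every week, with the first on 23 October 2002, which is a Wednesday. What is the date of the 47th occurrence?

10 September 2003

The 47th occurrence is 46 intervals after the first: 46 × 7 = 322 days after 23 October 2002.
October has 31 days — 8 days to the end of October leaves 314.
November has 30 days (284 left).
December has 31 days (253 left).
January has 31 days (222 left).
February has 28 days (194 left).
March has 31 days (163 left).
April has 30 days (133 left).
May has 31 days (102 left).
June has 30 days (72 left).
July has 31 days (41 left).
August has 31 days (10 left).
10 days into September → 10 September 2003.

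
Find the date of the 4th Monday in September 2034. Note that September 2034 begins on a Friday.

25 September 2034

September 2034 begins on a Friday, so the first Monday is September 4 (3 days later).
The 4th Monday is 3 weeks later: 4 + 21 = 25.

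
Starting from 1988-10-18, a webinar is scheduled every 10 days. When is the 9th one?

The 9th occurrence is 8 intervals after the first: 8 × 10 = 80 days after 1988-10-18.
October has 31 days — 13 days to the end of October leaves 67.
November has 30 days (37 left).
December has 31 days (6 left).
6 days into January → 1989-01-06.

1989-01-06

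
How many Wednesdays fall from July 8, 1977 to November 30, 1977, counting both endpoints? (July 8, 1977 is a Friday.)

21

July 8, 1977 is a Friday; the first Wednesday on or after it is July 13, 1977 (5 days later).
From July 13, 1977 to November 30, 1977: 18 + 31 + 30 + 31 + 30 = 140 days (rest of July, August, September, October, November).
140 ÷ 7 = 20 full weeks with remainder 0, so 20 more Wednesdays after the first → 21.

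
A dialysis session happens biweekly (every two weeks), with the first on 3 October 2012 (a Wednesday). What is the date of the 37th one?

The 37th occurrence is 36 intervals after the first: 36 × 14 = 504 days after 3 October 2012.
October has 31 days — 28 days to the end of October leaves 476.
From end of October to end of 2012 is 61 days (415 left).
2013 has 365 days (50 left).
January has 31 days (19 left).
19 days into February → 19 February 2014.

19 February 2014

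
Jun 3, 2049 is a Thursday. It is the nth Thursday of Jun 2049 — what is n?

Day 3 falls in week ⌈3/7⌉ of the month.
Days 1–7 hold the 1st Thursday, 8–14 the 2nd, 15–21 the 3rd, 22–28 the 4th, 29–31 the 5th.
3 is in the range for the 1st.

1st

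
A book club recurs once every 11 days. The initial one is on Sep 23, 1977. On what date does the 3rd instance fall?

The 3rd occurrence is 2 intervals after the first: 2 × 11 = 22 days after Sep 23, 1977.
Sep has 30 days — 7 days to the end of Sep leaves 15.
15 days into Oct → Oct 15, 1977.

Oct 15, 1977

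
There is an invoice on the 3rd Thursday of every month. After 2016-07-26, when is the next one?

July 2016 starts on a Friday; its first Thursday is the 7th, so the 3rd Thursday is the 21st — 2016-07-21.
That is not after 2016-07-26, so look at August 2016.
August 2016 starts on a Monday; its first Thursday is the 4th, so the 3rd Thursday is the 18th — 2016-08-18.

2016-08-18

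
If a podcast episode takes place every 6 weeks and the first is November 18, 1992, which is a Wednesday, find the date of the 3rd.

February 10, 1993

The 3rd occurrence is 2 intervals after the first: 2 × 42 = 84 days after November 18, 1992.
November has 30 days — 12 days to the end of November leaves 72.
December has 31 days (41 left).
January has 31 days (10 left).
10 days into February → February 10, 1993.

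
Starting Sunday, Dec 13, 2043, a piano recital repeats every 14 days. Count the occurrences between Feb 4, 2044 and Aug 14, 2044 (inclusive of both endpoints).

Occurrences land 14·i days after Dec 13, 2043 for i = 0, 1, 2, …
Feb 4, 2044 is 53 days after the start; 53 ÷ 14 = 3 remainder 11; since the remainder is 11, round up to i = 4. First occurrence in the window: #5 on Feb 7, 2044 (4×14 = 56 days in).
Aug 14, 2044 is 245 days after the start; 245 ÷ 14 = 17 remainder 7. Last occurrence in the window: #18 on Aug 7, 2044.
Occurrences #5 through #18: 14 in total.

14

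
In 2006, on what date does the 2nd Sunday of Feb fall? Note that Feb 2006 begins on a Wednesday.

Feb 2006 begins on a Wednesday, so the first Sunday is Feb 5 (4 days later).
The 2nd Sunday is 1 weeks later: 5 + 7 = 12.

Feb 12, 2006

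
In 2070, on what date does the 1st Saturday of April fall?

April 5, 2070

The first Saturday of April 2070 is April 5.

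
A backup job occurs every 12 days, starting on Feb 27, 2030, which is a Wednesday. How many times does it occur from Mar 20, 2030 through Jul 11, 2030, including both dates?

Occurrences land 12·i days after Feb 27, 2030 for i = 0, 1, 2, …
Mar 20, 2030 is 21 days after the start; 21 ÷ 12 = 1 remainder 9; since the remainder is 9, round up to i = 2. First occurrence in the window: #3 on Mar 23, 2030 (2×12 = 24 days in).
Jul 11, 2030 is 134 days after the start; 134 ÷ 12 = 11 remainder 2. Last occurrence in the window: #12 on Jul 9, 2030.
Occurrences #3 through #12: 10 in total.

10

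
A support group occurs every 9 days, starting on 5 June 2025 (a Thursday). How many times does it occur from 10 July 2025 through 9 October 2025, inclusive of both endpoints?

11

Occurrences land 9·i days after 5 June 2025 for i = 0, 1, 2, …
10 July 2025 is 35 days after the start; 35 ÷ 9 = 3 remainder 8; since the remainder is 8, round up to i = 4. First occurrence in the window: #5 on 11 July 2025 (4×9 = 36 days in).
9 October 2025 is 126 days after the start; 126 ÷ 9 = 14 remainder 0. Last occurrence in the window: #15 on 9 October 2025.
Occurrences #5 through #15: 11 in total.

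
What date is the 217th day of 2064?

August 4, 2064

January has 31 days (217 − 31 = 186 remain).
February has 29 days (186 − 29 = 157 remain).
March has 31 days (157 − 31 = 126 remain).
April has 30 days (126 − 30 = 96 remain).
May has 31 days (96 − 31 = 65 remain).
June has 30 days (65 − 30 = 35 remain).
July has 31 days (35 − 31 = 4 remain).
4 into August → August 4.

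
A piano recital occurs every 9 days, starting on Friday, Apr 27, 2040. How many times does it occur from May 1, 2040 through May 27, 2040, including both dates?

Occurrences land 9·i days after Apr 27, 2040 for i = 0, 1, 2, …
May 1, 2040 is 4 days after the start; 4 ÷ 9 = 0 remainder 4; since the remainder is 4, round up to i = 1. First occurrence in the window: #2 on May 6, 2040 (1×9 = 9 days in).
May 27, 2040 is 30 days after the start; 30 ÷ 9 = 3 remainder 3. Last occurrence in the window: #4 on May 24, 2040.
Occurrences #2 through #4: 3 in total.

3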